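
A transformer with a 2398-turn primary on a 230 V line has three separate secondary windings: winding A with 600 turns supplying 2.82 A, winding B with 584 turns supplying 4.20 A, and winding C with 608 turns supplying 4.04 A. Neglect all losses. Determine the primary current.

I_p ≈ 2.75 A

V_A = 230 × 600/2398 = 57.548 V; V_B = 230 × 584/2398 = 56.013 V; V_C = 230 × 608/2398 = 58.315 V.
P_out = V_A I_A + V_B I_B + V_C I_C = 57.548×2.82 + 56.013×4.20 + 58.315×4.04 = 162.29 + 235.26 + 235.59 = 633.13 W.
Ideal ⇒ P_in = P_out, so I_p = P_out/V_p = 633.13/230 = 2.75 A.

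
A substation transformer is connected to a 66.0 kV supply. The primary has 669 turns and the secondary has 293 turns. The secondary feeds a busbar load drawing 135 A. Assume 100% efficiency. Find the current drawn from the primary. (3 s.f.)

I_p ≈ 59.1 A

For an ideal transformer I_p N_p = I_s N_s, so I_p = 135 × 293/669 = 59.1 A.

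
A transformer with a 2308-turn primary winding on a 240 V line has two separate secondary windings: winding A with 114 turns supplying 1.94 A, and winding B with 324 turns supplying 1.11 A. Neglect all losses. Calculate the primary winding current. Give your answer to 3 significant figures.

I_p ≈ 0.252 A

V_A = 240 × 114/2308 = 11.854 V; V_B = 240 × 324/2308 = 33.692 V.
P_out = V_A I_A + V_B I_B = 11.854×1.94 + 33.692×1.11 = 22.998 + 37.398 = 60.395 W.
Ideal ⇒ P_in = P_out, so I_p = P_out/V_p = 60.395/240 = 0.252 A.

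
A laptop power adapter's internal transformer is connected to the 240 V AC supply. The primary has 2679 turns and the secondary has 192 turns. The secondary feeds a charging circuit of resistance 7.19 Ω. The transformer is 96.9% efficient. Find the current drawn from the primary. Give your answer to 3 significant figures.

I_p ≈ 0.177 A

V_s = 240 × 192/2679 = 17.200 V.
I_s = V_s/R = 17.200/7.19 = 2.3923 A.
P_out = V_s I_s = 17.200 × 2.3923 = 41.148 W.
P_in = P_out/η = 41.148/0.969 = 42.465 W.
I_p = P_in/V_p = 42.465/240 = 0.177 A.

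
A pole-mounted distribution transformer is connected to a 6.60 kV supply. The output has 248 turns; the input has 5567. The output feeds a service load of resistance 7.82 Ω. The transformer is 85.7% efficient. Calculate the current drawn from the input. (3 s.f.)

I_in ≈ 1.95 A

V_out = 6600 × 248/5567 = 294.02 V.
I_out = V_out/R = 294.02/7.82 = 37.598 A.
P_out = V_out I_out = 294.02 × 37.598 = 11055 W.
P_in = P_out/η = 11055/0.857 = 12899 W.
I_in = P_in/V_in = 12899/6600 = 1.95 A.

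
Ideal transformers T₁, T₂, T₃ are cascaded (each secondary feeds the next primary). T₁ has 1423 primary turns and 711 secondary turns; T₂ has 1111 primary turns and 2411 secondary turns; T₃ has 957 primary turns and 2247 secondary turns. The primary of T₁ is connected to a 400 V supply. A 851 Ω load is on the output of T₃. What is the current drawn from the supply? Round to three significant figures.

I_supply ≈ 3.05 A

After T₁: V = 400.00 × 711/1423 = 199.86 V.
After T₂: V = 199.86 × 2411/1111 = 433.72 V.
After T₃: V = 433.72 × 2247/957 = 1018.4 V.
I_load = 1018.4/851 = 1.1967 A, so P_out = 1018.4 × 1.1967 = 1218.6 W.
All ideal ⇒ P_in = P_out, so I_supply = 1218.6/400 = 3.05 A.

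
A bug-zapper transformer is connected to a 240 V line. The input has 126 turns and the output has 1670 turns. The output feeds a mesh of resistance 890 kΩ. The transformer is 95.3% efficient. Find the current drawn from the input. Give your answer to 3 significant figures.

I_in ≈ 0.0497 A

V_out = 240 × 1670/126 = 3181.0 V.
I_out = V_out/R = 3181.0/890000 = 0.0035741 A.
P_out = V_out I_out = 3181.0 × 0.0035741 = 11.369 W.
P_in = P_out/η = 11.369/0.953 = 11.930 W.
I_in = P_in/V_in = 11.930/240 = 0.0497 A.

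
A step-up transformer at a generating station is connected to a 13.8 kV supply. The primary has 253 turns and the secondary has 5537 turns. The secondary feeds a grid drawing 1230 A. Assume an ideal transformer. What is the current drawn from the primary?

I_p ≈ 26900 A

For an ideal transformer I_p N_p = I_s N_s, so I_p = 1230 × 5537/253 = 26900 A.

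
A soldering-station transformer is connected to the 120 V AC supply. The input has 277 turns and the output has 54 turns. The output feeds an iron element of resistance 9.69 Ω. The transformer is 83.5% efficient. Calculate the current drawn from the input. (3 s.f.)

I_in ≈ 0.564 A

V_out = 120 × 54/277 = 23.394 V.
I_out = V_out/R = 23.394/9.69 = 2.4142 A.
P_out = V_out I_out = 23.394 × 2.4142 = 56.476 W.
P_in = P_out/η = 56.476/0.835 = 67.636 W.
I_in = P_in/V_in = 67.636/120 = 0.564 A.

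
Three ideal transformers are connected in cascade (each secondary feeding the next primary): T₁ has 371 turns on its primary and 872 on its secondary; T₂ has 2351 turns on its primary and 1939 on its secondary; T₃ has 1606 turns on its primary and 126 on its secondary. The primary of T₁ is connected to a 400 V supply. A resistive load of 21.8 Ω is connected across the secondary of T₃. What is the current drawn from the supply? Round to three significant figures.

After T₁: V = 400.00 × 872/371 = 940.16 V.
After T₂: V = 940.16 × 1939/2351 = 775.40 V.
After T₃: V = 775.40 × 126/1606 = 60.835 V.
I_load = 60.835/21.8 = 2.7906 A, so P_out = 60.835 × 2.7906 = 169.77 W.
All ideal ⇒ P_in = P_out, so I_supply = 169.77/400 = 0.424 A.

I_supply ≈ 0.424 A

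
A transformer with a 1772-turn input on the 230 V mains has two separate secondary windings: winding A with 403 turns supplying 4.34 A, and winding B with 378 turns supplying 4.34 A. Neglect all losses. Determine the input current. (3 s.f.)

V_A = 230 × 403/1772 = 52.308 V; V_B = 230 × 378/1772 = 49.063 V.
P_out = V_A I_A + V_B I_B = 52.308×4.34 + 49.063×4.34 = 227.02 + 212.93 = 439.95 W.
Ideal ⇒ P_in = P_out, so I_in = P_out/V_in = 439.95/230 = 1.91 A.

I_in ≈ 1.91 A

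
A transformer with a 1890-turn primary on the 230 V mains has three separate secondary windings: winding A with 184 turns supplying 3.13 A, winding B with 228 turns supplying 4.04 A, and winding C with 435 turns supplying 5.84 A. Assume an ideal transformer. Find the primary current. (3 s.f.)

V_A = 230 × 184/1890 = 22.392 V; V_B = 230 × 228/1890 = 27.746 V; V_C = 230 × 435/1890 = 52.937 V.
P_out = V_A I_A + V_B I_B + V_C I_C = 22.392×3.13 + 27.746×4.04 + 52.937×5.84 = 70.086 + 112.09 + 309.15 = 491.33 W.
Ideal ⇒ P_in = P_out, so I_p = P_out/V_p = 491.33/230 = 2.14 A.

I_p ≈ 2.14 A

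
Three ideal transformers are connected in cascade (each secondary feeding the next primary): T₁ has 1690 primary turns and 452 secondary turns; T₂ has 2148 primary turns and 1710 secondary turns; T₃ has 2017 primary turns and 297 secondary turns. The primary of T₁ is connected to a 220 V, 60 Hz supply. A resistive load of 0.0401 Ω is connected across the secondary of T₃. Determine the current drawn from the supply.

After T₁: V = 220.00 × 452/1690 = 58.840 V.
After T₂: V = 58.840 × 1710/2148 = 46.842 V.
After T₃: V = 46.842 × 297/2017 = 6.8974 V.
I_load = 6.8974/0.0401 = 172.01 A, so P_out = 6.8974 × 172.01 = 1186.4 W.
All ideal ⇒ P_in = P_out, so I_supply = 1186.4/220 = 5.39 A.

I_supply ≈ 5.39 A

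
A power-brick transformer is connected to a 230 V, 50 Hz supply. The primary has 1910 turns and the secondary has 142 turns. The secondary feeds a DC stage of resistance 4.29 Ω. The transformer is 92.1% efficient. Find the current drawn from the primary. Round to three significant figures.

I_p ≈ 0.322 A

V_s = 230 × 142/1910 = 17.099 V.
I_s = V_s/R = 17.099/4.29 = 3.9859 A.
P_out = V_s I_s = 17.099 × 3.9859 = 68.157 W.
P_in = P_out/η = 68.157/0.921 = 74.003 W.
I_p = P_in/V_p = 74.003/230 = 0.322 A.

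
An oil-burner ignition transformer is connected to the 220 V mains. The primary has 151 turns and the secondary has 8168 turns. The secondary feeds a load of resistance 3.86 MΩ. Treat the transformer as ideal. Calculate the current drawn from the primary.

V_s = V_p × N_s/N_p = 220 × 8168/151 = 11900 V.
I_s = V_s/R = 11900/(3.86×10^6) = 0.0030830 A.
For an ideal transformer I_p N_p = I_s N_s, so I_p = 0.0030830 × 8168/151 = 0.167 A.

I_p ≈ 0.167 A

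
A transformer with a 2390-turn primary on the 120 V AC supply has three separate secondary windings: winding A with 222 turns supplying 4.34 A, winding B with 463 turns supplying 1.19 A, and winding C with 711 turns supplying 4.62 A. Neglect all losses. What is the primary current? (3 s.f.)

I_p ≈ 2.01 A

V_A = 120 × 222/2390 = 11.146 V; V_B = 120 × 463/2390 = 23.247 V; V_C = 120 × 711/2390 = 35.699 V.
P_out = V_A I_A + V_B I_B + V_C I_C = 11.146×4.34 + 23.247×1.19 + 35.699×4.62 = 48.376 + 27.664 + 164.93 = 240.97 W.
Ideal ⇒ P_in = P_out, so I_p = P_out/V_p = 240.97/120 = 2.01 A.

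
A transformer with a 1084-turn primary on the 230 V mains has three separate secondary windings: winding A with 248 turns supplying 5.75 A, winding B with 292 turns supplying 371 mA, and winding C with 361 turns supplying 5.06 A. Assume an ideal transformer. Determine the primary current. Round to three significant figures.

I_p ≈ 3.10 A

V_A = 230 × 248/1084 = 52.620 V; V_B = 230 × 292/1084 = 61.956 V; V_C = 230 × 361/1084 = 76.596 V.
P_out = V_A I_A + V_B I_B + V_C I_C = 52.620×5.75 + 61.956×0.371 + 76.596×5.06 = 302.56 + 22.986 + 387.58 = 713.13 W.
Ideal ⇒ P_in = P_out, so I_p = P_out/V_p = 713.13/230 = 3.10 A.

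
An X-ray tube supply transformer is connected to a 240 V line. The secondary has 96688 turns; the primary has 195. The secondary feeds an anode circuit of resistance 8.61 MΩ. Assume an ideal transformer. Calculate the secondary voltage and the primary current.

V_s ≈ 119000 V, I_p ≈ 6.85 A

V_s = V_p × N_s/N_p = 240 × 96688/195 = 119000 V.
I_s = V_s/R = 119000/(8.61×10^6) = 0.013821 A.
I_p = I_s × N_s/N_p = 0.013821 × 96688/195 = 6.85 A.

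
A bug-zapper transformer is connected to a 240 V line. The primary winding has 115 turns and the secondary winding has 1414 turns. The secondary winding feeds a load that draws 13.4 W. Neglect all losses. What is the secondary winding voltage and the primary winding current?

V_s = V_p × N_s/N_p = 240 × 1414/115 = 2951.0 V.
I_s = P/V_s = 13.4/2951.0 = 0.0045409 A.
I_p = I_s × N_s/N_p = 0.0045409 × 1414/115 = 0.0558 A.

V_s ≈ 2950 V, I_p ≈ 0.0558 A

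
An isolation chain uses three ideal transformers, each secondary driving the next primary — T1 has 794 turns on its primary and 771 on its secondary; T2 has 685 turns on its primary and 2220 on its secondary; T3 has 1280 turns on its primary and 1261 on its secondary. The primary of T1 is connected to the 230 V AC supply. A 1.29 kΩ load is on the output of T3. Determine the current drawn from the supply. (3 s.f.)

I_supply ≈ 1.71 A

Secondary of T1: V = 230.00 × 771/794 = 223.34 V.
Secondary of T2: V = 223.34 × 2220/685 = 723.81 V.
Secondary of T3: V = 723.81 × 1261/1280 = 713.07 V.
I_load = 713.07/1290 = 0.55276 A, so P_out = 713.07 × 0.55276 = 394.16 W.
All ideal ⇒ P_in = P_out, so I_supply = 394.16/230 = 1.71 A.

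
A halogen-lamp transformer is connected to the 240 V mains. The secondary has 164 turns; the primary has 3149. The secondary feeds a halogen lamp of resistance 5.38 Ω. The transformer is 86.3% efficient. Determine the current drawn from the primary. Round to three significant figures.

V_s = 240 × 164/3149 = 12.499 V.
I_s = V_s/R = 12.499/5.38 = 2.3233 A.
P_out = V_s I_s = 12.499 × 2.3233 = 29.039 W.
P_in = P_out/η = 29.039/0.863 = 33.649 W.
I_p = P_in/V_p = 33.649/240 = 0.140 A.

I_p ≈ 0.140 A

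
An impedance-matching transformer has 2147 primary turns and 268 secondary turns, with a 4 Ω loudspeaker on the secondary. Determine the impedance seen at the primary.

Z_p = (N_p/N_s)² × Z_s = (2147/268)² × 4 = 257 Ω.

Z_p ≈ 257 Ω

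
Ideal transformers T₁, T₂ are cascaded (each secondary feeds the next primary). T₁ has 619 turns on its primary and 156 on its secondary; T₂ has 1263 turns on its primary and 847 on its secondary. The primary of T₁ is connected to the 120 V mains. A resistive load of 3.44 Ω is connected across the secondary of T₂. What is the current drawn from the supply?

Secondary of T₁: V = 120.00 × 156/619 = 30.242 V.
Secondary of T₂: V = 30.242 × 847/1263 = 20.281 V.
I_load = 20.281/3.44 = 5.8957 A, so P_out = 20.281 × 5.8957 = 119.57 W.
All ideal ⇒ P_in = P_out, so I_supply = 119.57/120 = 0.996 A.

I_supply ≈ 0.996 A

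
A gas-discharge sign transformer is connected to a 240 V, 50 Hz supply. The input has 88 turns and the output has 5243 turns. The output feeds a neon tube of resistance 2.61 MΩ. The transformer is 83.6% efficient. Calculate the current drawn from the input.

V_out = 240 × 5243/88 = 14299 V.
I_out = V_out/R = 14299/(2.61×10^6) = 0.0054786 A.
P_out = V_out I_out = 14299 × 0.0054786 = 78.339 W.
P_in = P_out/η = 78.339/0.836 = 93.707 W.
I_in = P_in/V_in = 93.707/240 = 0.390 A.

I_in ≈ 0.390 A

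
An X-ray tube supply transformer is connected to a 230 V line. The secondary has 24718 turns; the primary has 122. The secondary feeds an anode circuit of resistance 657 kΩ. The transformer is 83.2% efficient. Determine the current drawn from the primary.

I_p ≈ 17.3 A

V_s = 230 × 24718/122 = 46600 V.
I_s = V_s/R = 46600/657000 = 0.070928 A.
P_out = V_s I_s = 46600 × 0.070928 = 3305.2 W.
P_in = P_out/η = 3305.2/0.832 = 3972.6 W.
I_p = P_in/V_p = 3972.6/230 = 17.3 A.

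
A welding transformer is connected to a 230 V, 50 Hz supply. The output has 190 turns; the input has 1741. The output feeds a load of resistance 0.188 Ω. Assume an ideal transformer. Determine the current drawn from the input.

I_in ≈ 14.6 A

V_out = V_in × N_out/N_in = 230 × 190/1741 = 25.101 V.
I_out = V_out/R = 25.101/0.188 = 133.51 A.
For an ideal transformer I_in N_in = I_out N_out, so I_in = 133.51 × 190/1741 = 14.6 A.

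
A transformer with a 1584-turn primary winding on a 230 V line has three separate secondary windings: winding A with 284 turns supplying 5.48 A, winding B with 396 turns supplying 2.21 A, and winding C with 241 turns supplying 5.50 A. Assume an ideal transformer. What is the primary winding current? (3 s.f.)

V_A = 230 × 284/1584 = 41.237 V; V_B = 230 × 396/1584 = 57.500 V; V_C = 230 × 241/1584 = 34.994 V.
P_out = V_A I_A + V_B I_B + V_C I_C = 41.237×5.48 + 57.500×2.21 + 34.994×5.50 = 225.98 + 127.08 + 192.47 = 545.52 W.
Ideal ⇒ P_in = P_out, so I_p = P_out/V_p = 545.52/230 = 2.37 A.

I_p ≈ 2.37 A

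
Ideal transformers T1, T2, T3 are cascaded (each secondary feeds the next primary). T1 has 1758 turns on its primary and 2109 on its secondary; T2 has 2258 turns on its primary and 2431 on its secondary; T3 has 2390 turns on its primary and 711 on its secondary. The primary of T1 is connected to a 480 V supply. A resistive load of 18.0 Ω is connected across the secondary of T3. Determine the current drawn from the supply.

I_supply ≈ 3.94 A

Secondary of T1: V = 480.00 × 2109/1758 = 575.84 V.
Secondary of T2: V = 575.84 × 2431/2258 = 619.95 V.
Secondary of T3: V = 619.95 × 711/2390 = 184.43 V.
I_load = 184.43/18.0 = 10.246 A, so P_out = 184.43 × 10.246 = 1889.7 W.
All ideal ⇒ P_in = P_out, so I_supply = 1889.7/480 = 3.94 A.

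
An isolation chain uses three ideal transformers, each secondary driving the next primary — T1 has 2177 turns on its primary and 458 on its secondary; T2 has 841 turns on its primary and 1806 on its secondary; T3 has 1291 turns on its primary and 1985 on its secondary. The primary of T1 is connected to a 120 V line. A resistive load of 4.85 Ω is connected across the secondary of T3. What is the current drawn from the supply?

After T1: V = 120.00 × 458/2177 = 25.246 V.
After T2: V = 25.246 × 1806/841 = 54.214 V.
After T3: V = 54.214 × 1985/1291 = 83.357 V.
I_load = 83.357/4.85 = 17.187 A, so P_out = 83.357 × 17.187 = 1432.7 W.
All ideal ⇒ P_in = P_out, so I_supply = 1432.7/120 = 11.9 A.

I_supply ≈ 11.9 A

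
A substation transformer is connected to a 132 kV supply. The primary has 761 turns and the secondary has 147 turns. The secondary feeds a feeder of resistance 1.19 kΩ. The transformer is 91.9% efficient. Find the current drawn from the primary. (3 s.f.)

V_s = 132000 × 147/761 = 25498 V.
I_s = V_s/R = 25498/1190 = 21.427 A.
P_out = V_s I_s = 25498 × 21.427 = 546340 W.
P_in = P_out/η = 546340/0.919 = 594500 W.
I_p = P_in/V_p = 594500/132000 = 4.50 A.

I_p ≈ 4.50 A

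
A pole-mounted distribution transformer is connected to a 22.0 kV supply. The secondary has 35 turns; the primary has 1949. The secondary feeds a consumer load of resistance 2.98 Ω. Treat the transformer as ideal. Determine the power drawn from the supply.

V_s = V_p × N_s/N_p = 22000 × 35/1949 = 395.07 V.
I_s = V_s/R = 395.07/2.98 = 132.58 A.
I_p = I_s × N_s/N_p = 132.58 × 35/1949 = 2.3808 A.
P = V_p I_p = 22000 × 2.3808 = 52400 W.

P ≈ 52400 W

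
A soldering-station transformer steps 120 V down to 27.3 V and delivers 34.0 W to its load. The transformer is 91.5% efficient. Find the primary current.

I_p ≈ 0.310 A

P_in = P_out/η = 34.0/0.915 = 37.158 W.
I_p = P_in/V_p = 37.158/120 = 0.310 A.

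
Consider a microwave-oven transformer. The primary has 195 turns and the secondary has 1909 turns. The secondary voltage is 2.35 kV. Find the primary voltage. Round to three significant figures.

V_p/V_s = N_p/N_s, so V_p = 2350 × 195/1909 = 240 V.

V_p ≈ 240 V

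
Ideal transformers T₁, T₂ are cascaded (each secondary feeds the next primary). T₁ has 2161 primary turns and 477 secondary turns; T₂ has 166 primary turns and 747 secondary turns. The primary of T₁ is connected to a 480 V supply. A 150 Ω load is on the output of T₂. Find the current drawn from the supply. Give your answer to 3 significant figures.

I_supply ≈ 3.16 A

After T₁: V = 480.00 × 477/2161 = 105.95 V.
After T₂: V = 105.95 × 747/166 = 476.78 V.
I_load = 476.78/150 = 3.1785 A, so P_out = 476.78 × 3.1785 = 1515.5 W.
All ideal ⇒ P_in = P_out, so I_supply = 1515.5/480 = 3.16 A.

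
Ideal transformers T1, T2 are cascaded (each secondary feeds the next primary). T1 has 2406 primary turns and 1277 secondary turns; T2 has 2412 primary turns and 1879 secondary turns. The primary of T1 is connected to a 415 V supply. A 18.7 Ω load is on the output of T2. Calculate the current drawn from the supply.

I_supply ≈ 3.79 A

After T1: V = 415.00 × 1277/2406 = 220.26 V.
After T2: V = 220.26 × 1879/2412 = 171.59 V.
I_load = 171.59/18.7 = 9.1760 A, so P_out = 171.59 × 9.1760 = 1574.5 W.
All ideal ⇒ P_in = P_out, so I_supply = 1574.5/415 = 3.79 A.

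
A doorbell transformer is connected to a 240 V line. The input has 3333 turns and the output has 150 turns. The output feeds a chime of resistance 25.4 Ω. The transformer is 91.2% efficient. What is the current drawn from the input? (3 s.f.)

V_out = 240 × 150/3333 = 10.801 V.
I_out = V_out/R = 10.801/25.4 = 0.42524 A.
P_out = V_out I_out = 10.801 × 0.42524 = 4.5930 W.
P_in = P_out/η = 4.5930/0.912 = 5.0362 W.
I_in = P_in/V_in = 5.0362/240 = 0.0210 A.

I_in ≈ 0.0210 A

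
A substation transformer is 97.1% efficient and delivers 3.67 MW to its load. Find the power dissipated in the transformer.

P_loss ≈ 110000 W

P_in = P_out/η = 3.67×10^6/0.971 = 3.77961×10^6 W.
P_loss = P_in − P_out = 3.77961×10^6 − 3.67×10^6 = 110000 W.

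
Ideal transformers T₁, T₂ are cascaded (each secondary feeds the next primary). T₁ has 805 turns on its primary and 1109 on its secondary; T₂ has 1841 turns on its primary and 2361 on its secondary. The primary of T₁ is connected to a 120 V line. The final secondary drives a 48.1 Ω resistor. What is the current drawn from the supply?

Secondary of T₁: V = 120.00 × 1109/805 = 165.32 V.
Secondary of T₂: V = 165.32 × 2361/1841 = 212.01 V.
I_load = 212.01/48.1 = 4.4077 A, so P_out = 212.01 × 4.4077 = 934.49 W.
All ideal ⇒ P_in = P_out, so I_supply = 934.49/120 = 7.79 A.

I_supply ≈ 7.79 A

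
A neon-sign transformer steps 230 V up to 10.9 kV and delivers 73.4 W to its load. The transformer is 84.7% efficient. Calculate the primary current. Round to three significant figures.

P_in = P_out/η = 73.4/0.847 = 86.659 W.
I_p = P_in/V_p = 86.659/230 = 0.377 A.

I_p ≈ 0.377 A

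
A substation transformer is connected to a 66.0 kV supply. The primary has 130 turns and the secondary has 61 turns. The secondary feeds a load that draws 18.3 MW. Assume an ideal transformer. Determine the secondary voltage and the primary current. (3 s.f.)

V_s ≈ 31000 V, I_p ≈ 277 A

V_s = V_p × N_s/N_p = 66000 × 61/130 = 30969 V.
I_s = P/V_s = 1.83×10^7/30969 = 590.91 A.
I_p = I_s × N_s/N_p = 590.91 × 61/130 = 277 A.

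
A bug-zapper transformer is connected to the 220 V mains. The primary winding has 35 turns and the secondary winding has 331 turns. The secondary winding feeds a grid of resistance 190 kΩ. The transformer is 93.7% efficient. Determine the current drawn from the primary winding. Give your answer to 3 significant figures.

V_s = 220 × 331/35 = 2080.6 V.
I_s = V_s/R = 2080.6/190000 = 0.010950 A.
P_out = V_s I_s = 2080.6 × 0.010950 = 22.783 W.
P_in = P_out/η = 22.783/0.937 = 24.315 W.
I_p = P_in/V_p = 24.315/220 = 0.111 A.

I_p ≈ 0.111 A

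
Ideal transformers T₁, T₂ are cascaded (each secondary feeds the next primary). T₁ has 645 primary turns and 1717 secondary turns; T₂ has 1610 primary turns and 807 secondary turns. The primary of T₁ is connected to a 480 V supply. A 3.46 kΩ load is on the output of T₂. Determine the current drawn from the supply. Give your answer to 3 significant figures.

I_supply ≈ 0.247 A

Secondary of T₁: V = 480.00 × 1717/645 = 1277.8 V.
Secondary of T₂: V = 1277.8 × 807/1610 = 640.47 V.
I_load = 640.47/3460 = 0.18511 A, so P_out = 640.47 × 0.18511 = 118.56 W.
All ideal ⇒ P_in = P_out, so I_supply = 118.56/480 = 0.247 A.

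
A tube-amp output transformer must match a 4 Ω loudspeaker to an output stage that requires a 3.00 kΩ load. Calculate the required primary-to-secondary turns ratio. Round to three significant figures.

N_p/N_s ≈ 27.4

Z_p/Z_s = (N_p/N_s)², so N_p/N_s = √(3000/4) = √750 = 27.4.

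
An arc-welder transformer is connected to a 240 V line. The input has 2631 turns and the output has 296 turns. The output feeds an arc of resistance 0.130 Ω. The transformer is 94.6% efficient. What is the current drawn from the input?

I_in ≈ 24.7 A

V_out = 240 × 296/2631 = 27.001 V.
I_out = V_out/R = 27.001/0.130 = 207.70 A.
P_out = V_out I_out = 27.001 × 207.70 = 5608.2 W.
P_in = P_out/η = 5608.2/0.946 = 5928.3 W.
I_in = P_in/V_in = 5928.3/240 = 24.7 A.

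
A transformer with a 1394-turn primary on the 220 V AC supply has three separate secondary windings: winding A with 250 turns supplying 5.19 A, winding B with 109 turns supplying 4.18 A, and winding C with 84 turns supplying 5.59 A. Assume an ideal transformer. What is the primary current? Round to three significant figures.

I_p ≈ 1.59 A

V_A = 220 × 250/1394 = 39.455 V; V_B = 220 × 109/1394 = 17.202 V; V_C = 220 × 84/1394 = 13.257 V.
P_out = V_A I_A + V_B I_B + V_C I_C = 39.455×5.19 + 17.202×4.18 + 13.257×5.59 = 204.77 + 71.906 + 74.106 = 350.78 W.
Ideal ⇒ P_in = P_out, so I_p = P_out/V_p = 350.78/220 = 1.59 A.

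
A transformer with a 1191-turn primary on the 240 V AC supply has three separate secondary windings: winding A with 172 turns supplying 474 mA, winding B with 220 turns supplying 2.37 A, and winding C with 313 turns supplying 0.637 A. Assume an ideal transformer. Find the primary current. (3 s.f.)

V_A = 240 × 172/1191 = 34.660 V; V_B = 240 × 220/1191 = 44.332 V; V_C = 240 × 313/1191 = 63.073 V.
P_out = V_A I_A + V_B I_B + V_C I_C = 34.660×0.474 + 44.332×2.37 + 63.073×0.637 = 16.429 + 105.07 + 40.178 = 161.67 W.
Ideal ⇒ P_in = P_out, so I_p = P_out/V_p = 161.67/240 = 0.674 A.

I_p ≈ 0.674 A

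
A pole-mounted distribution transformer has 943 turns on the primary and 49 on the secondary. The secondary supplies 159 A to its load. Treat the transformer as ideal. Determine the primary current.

For an ideal transformer I_p/I_s = N_s/N_p, so I_p = 159 × 49/943 = 8.26 A.

I_p ≈ 8.26 A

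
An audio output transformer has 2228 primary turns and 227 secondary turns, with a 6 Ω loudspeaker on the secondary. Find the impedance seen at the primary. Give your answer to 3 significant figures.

Z_p ≈ 578 Ω

Z_p = (N_p/N_s)² × Z_s = (2228/227)² × 6 = 578 Ω.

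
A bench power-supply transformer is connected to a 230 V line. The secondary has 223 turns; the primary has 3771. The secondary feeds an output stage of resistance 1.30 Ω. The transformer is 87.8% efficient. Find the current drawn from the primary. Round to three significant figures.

I_p ≈ 0.705 A

V_s = 230 × 223/3771 = 13.601 V.
I_s = V_s/R = 13.601/1.30 = 10.462 A.
P_out = V_s I_s = 13.601 × 10.462 = 142.30 W.
P_in = P_out/η = 142.30/0.878 = 162.07 W.
I_p = P_in/V_p = 162.07/230 = 0.705 A.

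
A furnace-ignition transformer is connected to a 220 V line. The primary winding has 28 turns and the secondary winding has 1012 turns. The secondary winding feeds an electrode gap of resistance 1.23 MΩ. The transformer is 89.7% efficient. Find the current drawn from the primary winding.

I_p ≈ 0.260 A

V_s = 220 × 1012/28 = 7951.4 V.
I_s = V_s/R = 7951.4/(1.23×10^6) = 0.0064646 A.
P_out = V_s I_s = 7951.4 × 0.0064646 = 51.403 W.
P_in = P_out/η = 51.403/0.897 = 57.305 W.
I_p = P_in/V_p = 57.305/220 = 0.260 A.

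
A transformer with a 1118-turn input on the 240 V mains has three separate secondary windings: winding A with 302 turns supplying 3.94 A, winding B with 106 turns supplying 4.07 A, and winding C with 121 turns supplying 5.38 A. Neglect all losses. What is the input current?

V_A = 240 × 302/1118 = 64.830 V; V_B = 240 × 106/1118 = 22.755 V; V_C = 240 × 121/1118 = 25.975 V.
P_out = V_A I_A + V_B I_B + V_C I_C = 64.830×3.94 + 22.755×4.07 + 25.975×5.38 = 255.43 + 92.613 + 139.75 = 487.79 W.
Ideal ⇒ P_in = P_out, so I_in = P_out/V_in = 487.79/240 = 2.03 A.

I_in ≈ 2.03 A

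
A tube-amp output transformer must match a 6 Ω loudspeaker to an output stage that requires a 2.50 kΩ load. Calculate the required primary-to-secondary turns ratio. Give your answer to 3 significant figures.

Z_p/Z_s = (N_p/N_s)², so N_p/N_s = √(2500/6) = √417 = 20.4.

N_p/N_s ≈ 20.4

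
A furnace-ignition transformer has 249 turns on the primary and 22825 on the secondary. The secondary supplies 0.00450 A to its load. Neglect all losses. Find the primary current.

For an ideal transformer I_p/I_s = N_s/N_p, so I_p = 0.00450 × 22825/249 = 0.412 A.

I_p ≈ 0.412 A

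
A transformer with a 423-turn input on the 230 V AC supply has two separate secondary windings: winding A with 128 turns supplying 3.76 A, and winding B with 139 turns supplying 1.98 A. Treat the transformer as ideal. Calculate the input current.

V_A = 230 × 128/423 = 69.598 V; V_B = 230 × 139/423 = 75.579 V.
P_out = V_A I_A + V_B I_B = 69.598×3.76 + 75.579×1.98 = 261.69 + 149.65 = 411.34 W.
Ideal ⇒ P_in = P_out, so I_in = P_out/V_in = 411.34/230 = 1.79 A.

I_in ≈ 1.79 A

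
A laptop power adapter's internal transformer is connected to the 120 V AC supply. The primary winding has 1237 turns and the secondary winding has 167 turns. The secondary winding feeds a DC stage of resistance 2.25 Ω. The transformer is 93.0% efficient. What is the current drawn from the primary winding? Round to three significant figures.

I_p ≈ 1.05 A

V_s = 120 × 167/1237 = 16.200 V.
I_s = V_s/R = 16.200/2.25 = 7.2002 A.
P_out = V_s I_s = 16.200 × 7.2002 = 116.65 W.
P_in = P_out/η = 116.65/0.930 = 125.43 W.
I_p = P_in/V_p = 125.43/120 = 1.05 A.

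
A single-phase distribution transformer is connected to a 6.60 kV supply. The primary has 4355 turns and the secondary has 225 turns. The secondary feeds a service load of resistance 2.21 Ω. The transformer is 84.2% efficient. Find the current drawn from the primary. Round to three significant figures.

V_s = 6600 × 225/4355 = 340.99 V.
I_s = V_s/R = 340.99/2.21 = 154.29 A.
P_out = V_s I_s = 340.99 × 154.29 = 52612 W.
P_in = P_out/η = 52612/0.842 = 62484 W.
I_p = P_in/V_p = 62484/6600 = 9.47 A.

I_p ≈ 9.47 A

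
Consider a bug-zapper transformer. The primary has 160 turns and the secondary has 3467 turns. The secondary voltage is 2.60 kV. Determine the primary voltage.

V_p ≈ 120 V

V_p/V_s = N_p/N_s, so V_p = 2600 × 160/3467 = 120 V.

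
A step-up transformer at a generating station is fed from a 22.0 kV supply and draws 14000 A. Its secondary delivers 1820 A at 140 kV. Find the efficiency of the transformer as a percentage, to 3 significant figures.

η ≈ 82.7%

P_in = 22000 × 14000 = 3.08000×10^8 W.
P_out = 140000 × 1820 = 2.54800×10^8 W.
η = P_out/P_in = 2.54800×10^8/(3.08000×10^8) = 0.827.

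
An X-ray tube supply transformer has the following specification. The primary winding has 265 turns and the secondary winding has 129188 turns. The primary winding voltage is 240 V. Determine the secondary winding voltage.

V_s/V_p = N_s/N_p, so V_s = 240 × 129188/265 = 117000 V.

V_s ≈ 117000 V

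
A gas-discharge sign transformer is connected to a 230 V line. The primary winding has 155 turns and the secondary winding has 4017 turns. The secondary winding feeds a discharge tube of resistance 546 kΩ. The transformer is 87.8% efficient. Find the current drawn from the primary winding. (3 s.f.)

V_s = 230 × 4017/155 = 5960.7 V.
I_s = V_s/R = 5960.7/546000 = 0.010917 A.
P_out = V_s I_s = 5960.7 × 0.010917 = 65.073 W.
P_in = P_out/η = 65.073/0.878 = 74.115 W.
I_p = P_in/V_p = 74.115/230 = 0.322 A.

I_p ≈ 0.322 A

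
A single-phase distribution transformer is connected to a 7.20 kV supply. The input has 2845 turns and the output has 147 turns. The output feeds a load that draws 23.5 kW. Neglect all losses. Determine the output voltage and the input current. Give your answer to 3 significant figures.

V_out = V_in × N_out/N_in = 7200 × 147/2845 = 372.02 V.
I_out = P/V_out = 23500/372.02 = 63.168 A.
I_in = I_out × N_out/N_in = 63.168 × 147/2845 = 3.26 A.

V_out ≈ 372 V, I_in ≈ 3.26 A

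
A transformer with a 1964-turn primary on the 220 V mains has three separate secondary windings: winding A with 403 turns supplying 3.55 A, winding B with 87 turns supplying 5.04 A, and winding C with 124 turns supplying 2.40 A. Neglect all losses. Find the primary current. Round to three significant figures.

V_A = 220 × 403/1964 = 45.143 V; V_B = 220 × 87/1964 = 9.7454 V; V_C = 220 × 124/1964 = 13.890 V.
P_out = V_A I_A + V_B I_B + V_C I_C = 45.143×3.55 + 9.7454×5.04 + 13.890×2.40 = 160.26 + 49.117 + 33.336 = 242.71 W.
Ideal ⇒ P_in = P_out, so I_p = P_out/V_p = 242.71/220 = 1.10 A.

I_p ≈ 1.10 A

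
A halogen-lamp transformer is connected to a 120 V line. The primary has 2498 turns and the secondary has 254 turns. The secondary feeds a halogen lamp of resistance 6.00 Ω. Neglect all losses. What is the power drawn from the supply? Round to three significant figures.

V_s = V_p × N_s/N_p = 120 × 254/2498 = 12.202 V.
I_s = V_s/R = 12.202/6.00 = 2.0336 A.
I_p = I_s × N_s/N_p = 2.0336 × 254/2498 = 0.20678 A.
P = V_p I_p = 120 × 0.20678 = 24.8 W.

P ≈ 24.8 W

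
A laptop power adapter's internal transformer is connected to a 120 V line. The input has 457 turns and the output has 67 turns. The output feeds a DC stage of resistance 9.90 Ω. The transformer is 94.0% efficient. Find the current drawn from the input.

V_out = 120 × 67/457 = 17.593 V.
I_out = V_out/R = 17.593/9.90 = 1.7771 A.
P_out = V_out I_out = 17.593 × 1.7771 = 31.264 W.
P_in = P_out/η = 31.264/0.940 = 33.260 W.
I_in = P_in/V_in = 33.260/120 = 0.277 A.

I_in ≈ 0.277 A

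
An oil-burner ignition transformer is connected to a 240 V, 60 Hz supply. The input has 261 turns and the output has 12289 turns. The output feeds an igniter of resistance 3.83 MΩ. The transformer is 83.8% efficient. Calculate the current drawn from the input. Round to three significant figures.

I_in ≈ 0.166 A

V_out = 240 × 12289/261 = 11300 V.
I_out = V_out/R = 11300/(3.83×10^6) = 0.0029505 A.
P_out = V_out I_out = 11300 × 0.0029505 = 33.341 W.
P_in = P_out/η = 33.341/0.838 = 39.786 W.
I_in = P_in/V_in = 39.786/240 = 0.166 A.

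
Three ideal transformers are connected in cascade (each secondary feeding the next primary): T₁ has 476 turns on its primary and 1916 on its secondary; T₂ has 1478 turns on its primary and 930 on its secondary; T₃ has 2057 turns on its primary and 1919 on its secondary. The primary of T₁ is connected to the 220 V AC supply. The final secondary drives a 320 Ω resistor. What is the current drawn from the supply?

After T₁: V = 220.00 × 1916/476 = 885.55 V.
After T₂: V = 885.55 × 930/1478 = 557.21 V.
After T₃: V = 557.21 × 1919/2057 = 519.83 V.
I_load = 519.83/320 = 1.6245 A, so P_out = 519.83 × 1.6245 = 844.44 W.
All ideal ⇒ P_in = P_out, so I_supply = 844.44/220 = 3.84 A.

I_supply ≈ 3.84 A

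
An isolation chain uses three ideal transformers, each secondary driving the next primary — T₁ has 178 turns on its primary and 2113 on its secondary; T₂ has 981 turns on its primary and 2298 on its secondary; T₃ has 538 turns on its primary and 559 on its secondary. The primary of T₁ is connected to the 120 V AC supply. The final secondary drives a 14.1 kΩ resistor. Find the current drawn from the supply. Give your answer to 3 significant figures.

Secondary of T₁: V = 120.00 × 2113/178 = 1424.5 V.
Secondary of T₂: V = 1424.5 × 2298/981 = 3336.9 V.
Secondary of T₃: V = 3336.9 × 559/538 = 3467.1 V.
I_load = 3467.1/14100 = 0.24590 A, so P_out = 3467.1 × 0.24590 = 852.56 W.
All ideal ⇒ P_in = P_out, so I_supply = 852.56/120 = 7.10 A.

I_supply ≈ 7.10 A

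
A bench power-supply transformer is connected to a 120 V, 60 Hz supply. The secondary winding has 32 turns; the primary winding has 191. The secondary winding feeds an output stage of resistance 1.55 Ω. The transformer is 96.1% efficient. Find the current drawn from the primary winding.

I_p ≈ 2.26 A

V_s = 120 × 32/191 = 20.105 V.
I_s = V_s/R = 20.105/1.55 = 12.971 A.
P_out = V_s I_s = 20.105 × 12.971 = 260.77 W.
P_in = P_out/η = 260.77/0.961 = 271.36 W.
I_p = P_in/V_p = 271.36/120 = 2.26 A.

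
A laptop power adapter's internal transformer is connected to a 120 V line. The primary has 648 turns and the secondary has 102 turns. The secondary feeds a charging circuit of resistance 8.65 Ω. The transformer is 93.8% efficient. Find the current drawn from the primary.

V_s = 120 × 102/648 = 18.889 V.
I_s = V_s/R = 18.889/8.65 = 2.1837 A.
P_out = V_s I_s = 18.889 × 2.1837 = 41.247 W.
P_in = P_out/η = 41.247/0.938 = 43.974 W.
I_p = P_in/V_p = 43.974/120 = 0.366 A.

I_p ≈ 0.366 A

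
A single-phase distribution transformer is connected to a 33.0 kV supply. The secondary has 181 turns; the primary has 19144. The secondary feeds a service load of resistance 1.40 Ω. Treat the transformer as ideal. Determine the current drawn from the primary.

I_p ≈ 2.11 A

V_s = V_p × N_s/N_p = 33000 × 181/19144 = 312.00 V.
I_s = V_s/R = 312.00/1.40 = 222.86 A.
For an ideal transformer I_p N_p = I_s N_s, so I_p = 222.86 × 181/19144 = 2.11 A.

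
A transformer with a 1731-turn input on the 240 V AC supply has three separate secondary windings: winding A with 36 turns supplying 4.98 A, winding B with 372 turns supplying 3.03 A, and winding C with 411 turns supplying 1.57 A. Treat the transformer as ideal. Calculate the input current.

I_in ≈ 1.13 A

V_A = 240 × 36/1731 = 4.9913 V; V_B = 240 × 372/1731 = 51.577 V; V_C = 240 × 411/1731 = 56.984 V.
P_out = V_A I_A + V_B I_B + V_C I_C = 4.9913×4.98 + 51.577×3.03 + 56.984×1.57 = 24.857 + 156.28 + 89.466 = 270.60 W.
Ideal ⇒ P_in = P_out, so I_in = P_out/V_in = 270.60/240 = 1.13 A.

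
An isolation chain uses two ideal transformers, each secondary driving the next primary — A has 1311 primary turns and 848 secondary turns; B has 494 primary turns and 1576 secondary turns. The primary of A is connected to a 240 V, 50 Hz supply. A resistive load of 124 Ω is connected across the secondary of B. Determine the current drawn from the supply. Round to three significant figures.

After A: V = 240.00 × 848/1311 = 155.24 V.
After B: V = 155.24 × 1576/494 = 495.26 V.
I_load = 495.26/124 = 3.9940 A, so P_out = 495.26 × 3.9940 = 1978.1 W.
All ideal ⇒ P_in = P_out, so I_supply = 1978.1/240 = 8.24 A.

I_supply ≈ 8.24 A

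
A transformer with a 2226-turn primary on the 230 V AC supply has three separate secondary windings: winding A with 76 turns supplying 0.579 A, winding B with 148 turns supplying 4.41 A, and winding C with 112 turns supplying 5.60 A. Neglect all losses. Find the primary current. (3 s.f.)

I_p ≈ 0.595 A

V_A = 230 × 76/2226 = 7.8527 V; V_B = 230 × 148/2226 = 15.292 V; V_C = 230 × 112/2226 = 11.572 V.
P_out = V_A I_A + V_B I_B + V_C I_C = 7.8527×0.579 + 15.292×4.41 + 11.572×5.60 = 4.5467 + 67.438 + 64.805 = 136.79 W.
Ideal ⇒ P_in = P_out, so I_p = P_out/V_p = 136.79/230 = 0.595 A.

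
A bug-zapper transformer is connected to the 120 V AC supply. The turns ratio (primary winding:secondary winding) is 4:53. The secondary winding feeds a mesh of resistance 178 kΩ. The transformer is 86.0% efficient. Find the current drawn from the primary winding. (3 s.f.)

I_p ≈ 0.138 A

V_s = 120 × 53/4 = 1590.0 V.
I_s = V_s/R = 1590.0/178000 = 0.0089326 A.
P_out = V_s I_s = 1590.0 × 0.0089326 = 14.203 W.
P_in = P_out/η = 14.203/0.860 = 16.515 W.
I_p = P_in/V_p = 16.515/120 = 0.138 A.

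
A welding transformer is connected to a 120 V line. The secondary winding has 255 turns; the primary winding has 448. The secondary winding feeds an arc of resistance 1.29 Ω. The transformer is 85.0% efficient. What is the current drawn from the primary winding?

V_s = 120 × 255/448 = 68.304 V.
I_s = V_s/R = 68.304/1.29 = 52.949 A.
P_out = V_s I_s = 68.304 × 52.949 = 3616.6 W.
P_in = P_out/η = 3616.6/0.850 = 4254.8 W.
I_p = P_in/V_p = 4254.8/120 = 35.5 A.

I_p ≈ 35.5 A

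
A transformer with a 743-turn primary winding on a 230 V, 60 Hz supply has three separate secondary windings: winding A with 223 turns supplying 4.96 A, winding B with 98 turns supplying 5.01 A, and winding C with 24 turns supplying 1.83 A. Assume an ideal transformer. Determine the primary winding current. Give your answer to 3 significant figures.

V_A = 230 × 223/743 = 69.031 V; V_B = 230 × 98/743 = 30.336 V; V_C = 230 × 24/743 = 7.4293 V.
P_out = V_A I_A + V_B I_B + V_C I_C = 69.031×4.96 + 30.336×5.01 + 7.4293×1.83 = 342.39 + 151.99 + 13.596 = 507.97 W.
Ideal ⇒ P_in = P_out, so I_p = P_out/V_p = 507.97/230 = 2.21 A.

I_p ≈ 2.21 A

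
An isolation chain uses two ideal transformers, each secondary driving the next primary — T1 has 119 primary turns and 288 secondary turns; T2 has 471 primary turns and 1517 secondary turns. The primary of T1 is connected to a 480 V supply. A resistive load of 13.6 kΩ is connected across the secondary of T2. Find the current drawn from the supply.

After T1: V = 480.00 × 288/119 = 1161.7 V.
After T2: V = 1161.7 × 1517/471 = 3741.5 V.
I_load = 3741.5/13600 = 0.27511 A, so P_out = 3741.5 × 0.27511 = 1029.4 W.
All ideal ⇒ P_in = P_out, so I_supply = 1029.4/480 = 2.14 A.

I_supply ≈ 2.14 A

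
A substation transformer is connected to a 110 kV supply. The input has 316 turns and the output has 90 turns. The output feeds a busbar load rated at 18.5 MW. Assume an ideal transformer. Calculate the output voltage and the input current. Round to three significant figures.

V_out ≈ 31300 V, I_in ≈ 168 A

V_out = V_in × N_out/N_in = 110000 × 90/316 = 31329 V.
I_out = P/V_out = 1.85×10^7/31329 = 590.51 A.
I_in = I_out × N_out/N_in = 590.51 × 90/316 = 168 A.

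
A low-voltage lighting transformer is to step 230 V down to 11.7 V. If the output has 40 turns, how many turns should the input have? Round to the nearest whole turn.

N_in/N_out = V_in/V_out, so N_in = 40 × 230/11.7 = 786.3 ≈ 786 turns.

N_in = 786 turns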